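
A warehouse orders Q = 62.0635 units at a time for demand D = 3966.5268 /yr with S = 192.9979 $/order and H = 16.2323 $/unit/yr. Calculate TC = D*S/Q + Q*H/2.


Ordering cost = D*S/Q = 12334.6467
Holding cost = Q*H/2 = 503.7167
TC = 12334.6467 + 503.7167 = 12838.3633

12838.3633 $/yr


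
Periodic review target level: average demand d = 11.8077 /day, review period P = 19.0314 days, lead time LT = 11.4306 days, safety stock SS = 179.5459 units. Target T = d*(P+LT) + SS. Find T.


P + LT = 30.4620
d*(P+LT) = 11.8077 * 30.4620 = 359.6862
T = 359.6862 + 179.5459 = 539.2321

539.2321 units


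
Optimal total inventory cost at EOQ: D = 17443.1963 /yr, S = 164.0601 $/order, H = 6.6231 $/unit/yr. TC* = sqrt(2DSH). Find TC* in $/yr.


2*D*S*H = 37907081.4296
TC* = sqrt(37907081.4296) = 6156.8727

6156.8727 $/yr


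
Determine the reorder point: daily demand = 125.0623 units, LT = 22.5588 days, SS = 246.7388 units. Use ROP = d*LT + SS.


d*LT = 125.0623 * 22.5588 = 2821.2554
ROP = 2821.2554 + 246.7388 = 3067.9942

3067.9942 units


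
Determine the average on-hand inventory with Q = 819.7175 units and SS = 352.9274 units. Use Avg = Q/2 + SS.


Q/2 = 409.8587
Avg = 409.8587 + 352.9274 = 762.7861

762.7861 units


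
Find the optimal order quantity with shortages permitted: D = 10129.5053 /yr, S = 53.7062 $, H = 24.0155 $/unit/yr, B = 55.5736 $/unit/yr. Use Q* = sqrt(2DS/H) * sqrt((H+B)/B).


sqrt(2DS/H) = 212.8509
sqrt((H+B)/B) = 1.1967
Q* = 212.8509 * 1.1967 = 254.7229

254.7229 units


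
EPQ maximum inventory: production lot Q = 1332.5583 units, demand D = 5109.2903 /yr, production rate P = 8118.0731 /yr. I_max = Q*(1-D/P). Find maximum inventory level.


D/P = 0.6294
1 - D/P = 0.3706
I_max = 1332.5583 * 0.3706 = 493.8830

493.8830 units


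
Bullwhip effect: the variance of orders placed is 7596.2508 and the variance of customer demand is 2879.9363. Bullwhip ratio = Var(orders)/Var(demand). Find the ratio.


BW = 7596.2508 / 2879.9363 = 2.6376

2.6376


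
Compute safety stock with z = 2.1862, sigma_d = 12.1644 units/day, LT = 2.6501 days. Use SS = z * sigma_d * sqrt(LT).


sqrt(LT) = sqrt(2.6501) = 1.6279
SS = 2.1862 * 12.1644 * 1.6279 = 43.2924

43.2924 units


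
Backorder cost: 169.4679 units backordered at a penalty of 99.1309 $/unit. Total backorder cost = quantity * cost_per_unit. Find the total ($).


Total = 169.4679 * 99.1309 = 16799.5054

16799.5054 $


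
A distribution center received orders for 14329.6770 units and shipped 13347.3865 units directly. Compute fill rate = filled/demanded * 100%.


FR = 13347.3865 / 14329.6770 * 100 = 93.1451

93.1451%


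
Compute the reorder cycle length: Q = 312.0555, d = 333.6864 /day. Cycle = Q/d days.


Cycle = 312.0555 / 333.6864 = 0.9352

0.9352 days


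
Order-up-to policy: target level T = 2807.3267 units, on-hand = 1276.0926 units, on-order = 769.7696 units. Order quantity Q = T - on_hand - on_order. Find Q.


Inventory position = OH + OO = 1276.0926 + 769.7696 = 2045.8622
Q = 2807.3267 - 2045.8622 = 761.4645

761.4645 units


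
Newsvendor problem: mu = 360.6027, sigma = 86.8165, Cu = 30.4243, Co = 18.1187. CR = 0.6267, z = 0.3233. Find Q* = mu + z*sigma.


CR = Cu/(Cu+Co) = 30.4243/(30.4243+18.1187) = 0.6267
z = 0.3233
Q* = 360.6027 + 0.3233 * 86.8165 = 388.6705

388.6705 units


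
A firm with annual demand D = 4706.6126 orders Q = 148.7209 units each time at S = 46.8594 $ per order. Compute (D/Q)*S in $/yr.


Number of orders = D/Q = 31.6473
Cost = 31.6473 * 46.8594 = 1482.9728

1482.9728 $/yr


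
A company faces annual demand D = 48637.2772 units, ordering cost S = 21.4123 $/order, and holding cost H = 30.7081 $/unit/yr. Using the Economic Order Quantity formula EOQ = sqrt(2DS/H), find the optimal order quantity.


2*D*S = 2 * 48637.2772 * 21.4123 = 2082871.9412
2*D*S/H = 67828.0956
EOQ = sqrt(67828.0956) = 260.4383

260.4383 units


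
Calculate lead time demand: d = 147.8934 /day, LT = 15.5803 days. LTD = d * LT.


LTD = 147.8934 * 15.5803 = 2304.2235

2304.2235 units


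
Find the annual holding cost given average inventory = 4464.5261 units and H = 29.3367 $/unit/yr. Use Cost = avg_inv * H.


Cost = 4464.5261 * 29.3367 = 130974.4628

130974.4628 $/yr


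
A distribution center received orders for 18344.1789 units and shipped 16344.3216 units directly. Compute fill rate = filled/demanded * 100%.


FR = 16344.3216 / 18344.1789 * 100 = 89.0981

89.0981%


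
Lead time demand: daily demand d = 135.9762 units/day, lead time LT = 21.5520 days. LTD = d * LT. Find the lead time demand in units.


LTD = 135.9762 * 21.5520 = 2930.5591

2930.5591 units


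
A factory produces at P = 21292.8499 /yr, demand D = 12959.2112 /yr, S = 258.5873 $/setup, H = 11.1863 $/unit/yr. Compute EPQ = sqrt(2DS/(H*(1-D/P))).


1 - D/P = 1 - 0.6086 = 0.3914
H*(1-D/P) = 4.3781
2DS = 6702174.8687
EPQ = sqrt(1530835.1208) = 1237.2692

1237.2692 units


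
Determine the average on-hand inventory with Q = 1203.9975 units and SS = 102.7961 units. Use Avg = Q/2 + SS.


Q/2 = 601.9987
Avg = 601.9987 + 102.7961 = 704.7948

704.7948 units


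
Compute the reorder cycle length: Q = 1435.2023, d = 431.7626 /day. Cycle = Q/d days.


Cycle = 1435.2023 / 431.7626 = 3.3241

3.3241 days


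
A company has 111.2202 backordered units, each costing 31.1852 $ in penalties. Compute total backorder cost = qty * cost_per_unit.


Total = 111.2202 * 31.1852 = 3468.4242

3468.4242 $


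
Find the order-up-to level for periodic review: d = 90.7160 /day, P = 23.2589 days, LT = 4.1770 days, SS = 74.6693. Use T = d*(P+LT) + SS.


P + LT = 27.4359
d*(P+LT) = 90.7160 * 27.4359 = 2488.8751
T = 2488.8751 + 74.6693 = 2563.5444

2563.5444 units


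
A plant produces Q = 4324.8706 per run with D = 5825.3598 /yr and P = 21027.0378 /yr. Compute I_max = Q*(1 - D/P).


D/P = 0.2770
1 - D/P = 0.7230
I_max = 4324.8706 * 0.7230 = 3126.7024

3126.7024 units


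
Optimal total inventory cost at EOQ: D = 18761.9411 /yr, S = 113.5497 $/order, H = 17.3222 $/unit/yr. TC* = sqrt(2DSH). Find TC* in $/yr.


2*D*S*H = 73806872.6305
TC* = sqrt(73806872.6305) = 8591.0926

8591.0926 $/yr


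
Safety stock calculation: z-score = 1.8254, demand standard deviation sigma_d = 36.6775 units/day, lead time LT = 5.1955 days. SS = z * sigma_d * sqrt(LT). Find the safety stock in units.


sqrt(LT) = sqrt(5.1955) = 2.2794
SS = 1.8254 * 36.6775 * 2.2794 = 152.6059

152.6059 units


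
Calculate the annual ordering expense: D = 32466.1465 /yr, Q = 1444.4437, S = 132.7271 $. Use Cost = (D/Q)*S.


Number of orders = D/Q = 22.4766
Cost = 22.4766 * 132.7271 = 2983.2506

2983.2506 $/yr


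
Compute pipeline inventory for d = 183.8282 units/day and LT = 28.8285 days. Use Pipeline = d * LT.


Pipeline = 183.8282 * 28.8285 = 5299.4913

5299.4913 units


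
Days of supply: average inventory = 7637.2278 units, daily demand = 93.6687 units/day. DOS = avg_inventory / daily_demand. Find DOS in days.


DOS = 7637.2278 / 93.6687 = 81.5345

81.5345 days


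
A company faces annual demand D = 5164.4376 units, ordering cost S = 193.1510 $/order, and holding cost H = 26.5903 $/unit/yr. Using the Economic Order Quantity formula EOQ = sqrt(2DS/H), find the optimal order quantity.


2*D*S = 2 * 5164.4376 * 193.1510 = 1995032.5738
2*D*S/H = 75028.5846
EOQ = sqrt(75028.5846) = 273.9135

273.9135 units


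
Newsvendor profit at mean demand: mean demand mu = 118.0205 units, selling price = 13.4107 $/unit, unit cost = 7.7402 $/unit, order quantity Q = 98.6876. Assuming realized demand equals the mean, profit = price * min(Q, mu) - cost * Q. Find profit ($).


Sales at mu = min(98.6876, 118.0205) = 98.6876
Revenue = 13.4107 * 98.6876 = 1323.4698
Total cost = 7.7402 * 98.6876 = 763.8618
Profit = 1323.4698 - 763.8618 = 559.6080

559.6080 $


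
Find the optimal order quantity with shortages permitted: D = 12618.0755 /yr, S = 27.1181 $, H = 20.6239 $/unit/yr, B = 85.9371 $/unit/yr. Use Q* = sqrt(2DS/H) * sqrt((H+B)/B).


sqrt(2DS/H) = 182.1612
sqrt((H+B)/B) = 1.1135
Q* = 182.1612 * 1.1135 = 202.8451

202.8451 units


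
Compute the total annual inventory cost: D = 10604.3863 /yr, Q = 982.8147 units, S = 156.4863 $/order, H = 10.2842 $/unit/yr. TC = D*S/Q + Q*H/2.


Ordering cost = D*S/Q = 1688.4578
Holding cost = Q*H/2 = 5053.7315
TC = 1688.4578 + 5053.7315 = 6742.1893

6742.1893 $/yr


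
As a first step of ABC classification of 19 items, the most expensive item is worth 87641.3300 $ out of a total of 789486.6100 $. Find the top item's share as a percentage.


Top item = 87641.3300
Total = 789486.6100
Percentage = 87641.3300 / 789486.6100 * 100 = 11.1011

11.1011%


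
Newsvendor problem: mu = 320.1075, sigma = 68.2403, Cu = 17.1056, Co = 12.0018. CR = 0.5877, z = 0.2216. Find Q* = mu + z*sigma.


CR = Cu/(Cu+Co) = 17.1056/(17.1056+12.0018) = 0.5877
z = 0.2216
Q* = 320.1075 + 0.2216 * 68.2403 = 335.2296

335.2296 units


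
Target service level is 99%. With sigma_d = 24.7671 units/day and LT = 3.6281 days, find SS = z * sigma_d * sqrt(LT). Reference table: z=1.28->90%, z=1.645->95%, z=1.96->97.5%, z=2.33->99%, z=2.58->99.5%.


From the table, SL = 99% corresponds to z = 2.33
sqrt(LT) = sqrt(3.6281) = 1.9048
SS = 2.33 * 24.7671 * 1.9048 = 109.9185

109.9185 units


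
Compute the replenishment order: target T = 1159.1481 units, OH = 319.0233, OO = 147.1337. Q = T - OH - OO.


Inventory position = OH + OO = 319.0233 + 147.1337 = 466.1570
Q = 1159.1481 - 466.1570 = 692.9911

692.9911 units


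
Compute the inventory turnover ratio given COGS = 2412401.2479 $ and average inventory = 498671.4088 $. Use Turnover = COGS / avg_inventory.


Turnover = 2412401.2479 / 498671.4088 = 4.8377

4.8377


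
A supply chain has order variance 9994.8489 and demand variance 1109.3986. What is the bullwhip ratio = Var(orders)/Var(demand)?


BW = 9994.8489 / 1109.3986 = 9.0092

9.0092


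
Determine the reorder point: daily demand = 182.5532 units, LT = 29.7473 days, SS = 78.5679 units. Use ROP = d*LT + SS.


d*LT = 182.5532 * 29.7473 = 5430.4648
ROP = 5430.4648 + 78.5679 = 5509.0327

5509.0327 units


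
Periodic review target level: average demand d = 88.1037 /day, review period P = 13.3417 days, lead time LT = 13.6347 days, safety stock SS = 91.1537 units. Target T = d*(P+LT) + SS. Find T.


P + LT = 26.9764
d*(P+LT) = 88.1037 * 26.9764 = 2376.7207
T = 2376.7207 + 91.1537 = 2467.8744

2467.8744 units


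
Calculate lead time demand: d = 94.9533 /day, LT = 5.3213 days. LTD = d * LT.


LTD = 94.9533 * 5.3213 = 505.2750

505.2750 units


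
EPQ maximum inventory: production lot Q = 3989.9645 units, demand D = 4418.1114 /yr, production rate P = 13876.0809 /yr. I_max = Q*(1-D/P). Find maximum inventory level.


D/P = 0.3184
1 - D/P = 0.6816
I_max = 3989.9645 * 0.6816 = 2719.5692

2719.5692 units


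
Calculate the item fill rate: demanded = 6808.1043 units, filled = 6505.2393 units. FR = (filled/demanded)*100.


FR = 6505.2393 / 6808.1043 * 100 = 95.5514

95.5514%


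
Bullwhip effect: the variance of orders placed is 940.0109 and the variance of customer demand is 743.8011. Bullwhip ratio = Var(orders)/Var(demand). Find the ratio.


BW = 940.0109 / 743.8011 = 1.2638

1.2638


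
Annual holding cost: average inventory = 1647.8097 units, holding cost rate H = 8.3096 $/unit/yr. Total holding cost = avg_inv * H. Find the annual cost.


Cost = 1647.8097 * 8.3096 = 13692.6395

13692.6395 $/yr


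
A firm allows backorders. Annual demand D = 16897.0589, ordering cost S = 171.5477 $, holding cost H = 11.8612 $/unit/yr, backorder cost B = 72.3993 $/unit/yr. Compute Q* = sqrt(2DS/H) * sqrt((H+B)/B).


sqrt(2DS/H) = 699.1151
sqrt((H+B)/B) = 1.0788
Q* = 699.1151 * 1.0788 = 754.2122

754.2122 units


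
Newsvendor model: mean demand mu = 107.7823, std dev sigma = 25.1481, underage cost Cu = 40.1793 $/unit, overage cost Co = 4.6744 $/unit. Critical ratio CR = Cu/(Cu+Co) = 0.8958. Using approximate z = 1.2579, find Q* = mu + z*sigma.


CR = Cu/(Cu+Co) = 40.1793/(40.1793+4.6744) = 0.8958
z = 1.2579
Q* = 107.7823 + 1.2579 * 25.1481 = 139.4161

139.4161 units


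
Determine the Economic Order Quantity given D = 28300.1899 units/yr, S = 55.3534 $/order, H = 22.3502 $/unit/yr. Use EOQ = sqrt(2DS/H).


2*D*S = 2 * 28300.1899 * 55.3534 = 3133023.4632
2*D*S/H = 140178.7663
EOQ = sqrt(140178.7663) = 374.4045

374.4045 units


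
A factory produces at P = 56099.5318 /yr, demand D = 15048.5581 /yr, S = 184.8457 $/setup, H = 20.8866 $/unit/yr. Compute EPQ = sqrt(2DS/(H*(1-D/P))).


1 - D/P = 1 - 0.2682 = 0.7318
H*(1-D/P) = 15.2838
2DS = 5563322.5120
EPQ = sqrt(364000.7358) = 603.3247

603.3247 units


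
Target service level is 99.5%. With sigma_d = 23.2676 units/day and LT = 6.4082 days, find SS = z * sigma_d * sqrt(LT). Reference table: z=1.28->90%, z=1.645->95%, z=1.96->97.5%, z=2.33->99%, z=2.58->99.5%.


From the table, SL = 99.5% corresponds to z = 2.58
sqrt(LT) = sqrt(6.4082) = 2.5314
SS = 2.58 * 23.2676 * 2.5314 = 151.9635

151.9635 units


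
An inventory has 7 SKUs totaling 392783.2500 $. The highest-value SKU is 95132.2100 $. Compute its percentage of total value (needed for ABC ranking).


Top item = 95132.2100
Total = 392783.2500
Percentage = 95132.2100 / 392783.2500 * 100 = 24.2200

24.2200%


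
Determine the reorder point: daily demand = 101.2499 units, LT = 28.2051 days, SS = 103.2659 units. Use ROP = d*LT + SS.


d*LT = 101.2499 * 28.2051 = 2855.7636
ROP = 2855.7636 + 103.2659 = 2959.0295

2959.0295 units


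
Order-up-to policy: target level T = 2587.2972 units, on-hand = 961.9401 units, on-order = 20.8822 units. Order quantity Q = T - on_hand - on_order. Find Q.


Inventory position = OH + OO = 961.9401 + 20.8822 = 982.8223
Q = 2587.2972 - 982.8223 = 1604.4749

1604.4749 units


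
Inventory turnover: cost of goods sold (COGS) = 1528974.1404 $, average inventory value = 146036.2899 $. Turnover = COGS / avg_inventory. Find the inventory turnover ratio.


Turnover = 1528974.1404 / 146036.2899 = 10.4698

10.4698


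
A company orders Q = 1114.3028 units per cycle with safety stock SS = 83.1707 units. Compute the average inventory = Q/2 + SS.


Q/2 = 557.1514
Avg = 557.1514 + 83.1707 = 640.3221

640.3221 units


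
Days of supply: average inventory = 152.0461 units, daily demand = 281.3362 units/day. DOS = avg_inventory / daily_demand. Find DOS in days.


DOS = 152.0461 / 281.3362 = 0.5404

0.5404 days


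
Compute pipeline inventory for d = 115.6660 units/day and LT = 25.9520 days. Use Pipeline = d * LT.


Pipeline = 115.6660 * 25.9520 = 3001.7640

3001.7640 units


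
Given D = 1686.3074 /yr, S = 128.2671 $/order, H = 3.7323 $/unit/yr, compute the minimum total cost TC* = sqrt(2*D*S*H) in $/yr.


2*D*S*H = 1614576.2586
TC* = sqrt(1614576.2586) = 1270.6598

1270.6598 $/yr


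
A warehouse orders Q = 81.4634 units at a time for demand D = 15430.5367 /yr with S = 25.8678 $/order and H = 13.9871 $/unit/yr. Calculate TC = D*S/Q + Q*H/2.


Ordering cost = D*S/Q = 4899.7959
Holding cost = Q*H/2 = 569.7184
TC = 4899.7959 + 569.7184 = 5469.5143

5469.5143 $/yr


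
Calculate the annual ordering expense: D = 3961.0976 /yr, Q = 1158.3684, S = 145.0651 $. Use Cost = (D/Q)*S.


Number of orders = D/Q = 3.4195
Cost = 3.4195 * 145.0651 = 496.0572

496.0572 $/yr


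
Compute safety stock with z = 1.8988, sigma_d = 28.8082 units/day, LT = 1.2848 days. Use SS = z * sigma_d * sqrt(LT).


sqrt(LT) = sqrt(1.2848) = 1.1335
SS = 1.8988 * 28.8082 * 1.1335 = 62.0031

62.0031 units


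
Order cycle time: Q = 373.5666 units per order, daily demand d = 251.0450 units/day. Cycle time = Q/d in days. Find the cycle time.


Cycle = 373.5666 / 251.0450 = 1.4880

1.4880 days


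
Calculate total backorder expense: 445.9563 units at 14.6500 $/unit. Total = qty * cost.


Total = 445.9563 * 14.6500 = 6533.2598

6533.2598 $


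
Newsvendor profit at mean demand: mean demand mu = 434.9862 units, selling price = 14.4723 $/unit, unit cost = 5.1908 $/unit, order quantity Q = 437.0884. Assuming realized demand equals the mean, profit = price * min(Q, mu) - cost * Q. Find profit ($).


Sales at mu = min(437.0884, 434.9862) = 434.9862
Revenue = 14.4723 * 434.9862 = 6295.2508
Total cost = 5.1908 * 437.0884 = 2268.8385
Profit = 6295.2508 - 2268.8385 = 4026.4123

4026.4123 $


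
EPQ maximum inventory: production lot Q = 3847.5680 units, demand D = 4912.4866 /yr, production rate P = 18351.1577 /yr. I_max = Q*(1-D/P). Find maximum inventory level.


D/P = 0.2677
1 - D/P = 0.7323
I_max = 3847.5680 * 0.7323 = 2817.5989

2817.5989 units


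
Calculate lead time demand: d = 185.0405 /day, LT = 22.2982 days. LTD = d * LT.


LTD = 185.0405 * 22.2982 = 4126.0701

4126.0701 units


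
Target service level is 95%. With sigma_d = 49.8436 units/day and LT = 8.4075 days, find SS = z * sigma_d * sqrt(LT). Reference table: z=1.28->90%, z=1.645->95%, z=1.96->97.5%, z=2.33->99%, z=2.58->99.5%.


From the table, SL = 95% corresponds to z = 1.645
sqrt(LT) = sqrt(8.4075) = 2.8996
SS = 1.645 * 49.8436 * 2.8996 = 237.7435

237.7435 units


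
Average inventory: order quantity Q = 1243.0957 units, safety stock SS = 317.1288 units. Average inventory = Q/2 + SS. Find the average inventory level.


Q/2 = 621.5479
Avg = 621.5479 + 317.1288 = 938.6767

938.6767 units


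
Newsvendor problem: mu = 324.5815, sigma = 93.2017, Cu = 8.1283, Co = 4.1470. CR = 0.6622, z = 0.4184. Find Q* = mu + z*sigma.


CR = Cu/(Cu+Co) = 8.1283/(8.1283+4.1470) = 0.6622
z = 0.4184
Q* = 324.5815 + 0.4184 * 93.2017 = 363.5771

363.5771 units


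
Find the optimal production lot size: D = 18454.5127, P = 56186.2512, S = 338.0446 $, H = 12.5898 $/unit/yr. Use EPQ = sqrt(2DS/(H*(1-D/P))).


1 - D/P = 1 - 0.3285 = 0.6715
H*(1-D/P) = 8.4546
2DS = 12476896.7277
EPQ = sqrt(1475743.8772) = 1214.8020

1214.8020 units


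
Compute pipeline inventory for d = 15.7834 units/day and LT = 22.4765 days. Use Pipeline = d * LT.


Pipeline = 15.7834 * 22.4765 = 354.7556

354.7556 units


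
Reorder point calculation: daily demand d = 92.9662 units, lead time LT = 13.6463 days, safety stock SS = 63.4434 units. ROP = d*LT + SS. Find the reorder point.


d*LT = 92.9662 * 13.6463 = 1268.6447
ROP = 1268.6447 + 63.4434 = 1332.0881

1332.0881 units


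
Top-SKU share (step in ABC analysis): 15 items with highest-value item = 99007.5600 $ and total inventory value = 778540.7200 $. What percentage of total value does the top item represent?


Top item = 99007.5600
Total = 778540.7200
Percentage = 99007.5600 / 778540.7200 * 100 = 12.7171

12.7171%


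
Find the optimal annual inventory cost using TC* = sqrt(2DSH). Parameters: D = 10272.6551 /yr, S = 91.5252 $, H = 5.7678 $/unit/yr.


2*D*S*H = 10845849.7070
TC* = sqrt(10845849.7070) = 3293.3038

3293.3038 $/yr


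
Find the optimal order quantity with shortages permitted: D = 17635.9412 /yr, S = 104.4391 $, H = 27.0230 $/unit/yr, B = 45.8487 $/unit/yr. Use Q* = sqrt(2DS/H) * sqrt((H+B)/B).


sqrt(2DS/H) = 369.2148
sqrt((H+B)/B) = 1.2607
Q* = 369.2148 * 1.2607 = 465.4736

465.4736 units


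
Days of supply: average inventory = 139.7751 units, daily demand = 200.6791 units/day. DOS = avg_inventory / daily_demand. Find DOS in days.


DOS = 139.7751 / 200.6791 = 0.6965

0.6965 days


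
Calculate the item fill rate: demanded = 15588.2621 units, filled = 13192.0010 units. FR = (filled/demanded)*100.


FR = 13192.0010 / 15588.2621 * 100 = 84.6278

84.6278%


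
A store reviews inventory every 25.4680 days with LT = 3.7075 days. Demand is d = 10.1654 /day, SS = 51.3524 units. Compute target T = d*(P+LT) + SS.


P + LT = 29.1755
d*(P+LT) = 10.1654 * 29.1755 = 296.5806
T = 296.5806 + 51.3524 = 347.9330

347.9330 units


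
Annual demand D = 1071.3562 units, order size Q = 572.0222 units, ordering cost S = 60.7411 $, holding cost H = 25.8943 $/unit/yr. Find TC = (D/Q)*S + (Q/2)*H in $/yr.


Ordering cost = D*S/Q = 113.7637
Holding cost = Q*H/2 = 7406.0572
TC = 113.7637 + 7406.0572 = 7519.8209

7519.8209 $/yr


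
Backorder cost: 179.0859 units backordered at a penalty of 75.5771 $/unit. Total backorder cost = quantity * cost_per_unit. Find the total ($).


Total = 179.0859 * 75.5771 = 13534.7930

13534.7930 $


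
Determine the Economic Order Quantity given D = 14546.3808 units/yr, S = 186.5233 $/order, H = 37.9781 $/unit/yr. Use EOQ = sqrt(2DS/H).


2*D*S = 2 * 14546.3808 * 186.5233 = 5426477.8997
2*D*S/H = 142884.3965
EOQ = sqrt(142884.3965) = 378.0005

378.0005 units


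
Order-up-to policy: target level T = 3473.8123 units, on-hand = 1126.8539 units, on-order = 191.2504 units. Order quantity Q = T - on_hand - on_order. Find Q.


Inventory position = OH + OO = 1126.8539 + 191.2504 = 1318.1043
Q = 3473.8123 - 1318.1043 = 2155.7080

2155.7080 units


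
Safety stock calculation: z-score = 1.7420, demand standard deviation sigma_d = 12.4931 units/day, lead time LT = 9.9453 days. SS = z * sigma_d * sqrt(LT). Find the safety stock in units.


sqrt(LT) = sqrt(9.9453) = 3.1536
SS = 1.7420 * 12.4931 * 3.1536 = 68.6321

68.6321 units


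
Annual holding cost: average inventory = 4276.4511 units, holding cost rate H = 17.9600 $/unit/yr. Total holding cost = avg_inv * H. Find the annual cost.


Cost = 4276.4511 * 17.9600 = 76805.0618

76805.0618 $/yr


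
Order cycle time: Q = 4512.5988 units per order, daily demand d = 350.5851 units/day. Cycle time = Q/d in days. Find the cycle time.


Cycle = 4512.5988 / 350.5851 = 12.8716

12.8716 days


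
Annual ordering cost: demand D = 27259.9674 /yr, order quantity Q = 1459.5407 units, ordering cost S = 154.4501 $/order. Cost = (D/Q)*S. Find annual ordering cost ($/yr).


Number of orders = D/Q = 18.6771
Cost = 18.6771 * 154.4501 = 2884.6778

2884.6778 $/yr


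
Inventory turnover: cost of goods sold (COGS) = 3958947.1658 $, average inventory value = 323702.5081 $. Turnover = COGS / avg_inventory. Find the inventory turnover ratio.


Turnover = 3958947.1658 / 323702.5081 = 12.2302

12.2302


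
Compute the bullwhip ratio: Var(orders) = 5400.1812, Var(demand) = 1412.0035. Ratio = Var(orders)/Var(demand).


BW = 5400.1812 / 1412.0035 = 3.8245

3.8245


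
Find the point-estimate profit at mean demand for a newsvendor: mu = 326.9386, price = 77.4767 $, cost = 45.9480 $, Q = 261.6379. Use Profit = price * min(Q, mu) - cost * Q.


Sales at mu = min(261.6379, 326.9386) = 261.6379
Revenue = 77.4767 * 261.6379 = 20270.8411
Total cost = 45.9480 * 261.6379 = 12021.7382
Profit = 20270.8411 - 12021.7382 = 8249.1029

8249.1029 $


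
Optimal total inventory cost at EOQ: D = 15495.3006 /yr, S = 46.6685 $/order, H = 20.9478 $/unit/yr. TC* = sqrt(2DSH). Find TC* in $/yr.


2*D*S*H = 30296486.2438
TC* = sqrt(30296486.2438) = 5504.2244

5504.2244 $/yr


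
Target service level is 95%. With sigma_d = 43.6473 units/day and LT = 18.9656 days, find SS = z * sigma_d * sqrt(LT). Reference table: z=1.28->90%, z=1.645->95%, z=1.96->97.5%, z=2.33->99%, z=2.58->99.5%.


From the table, SL = 95% corresponds to z = 1.645
sqrt(LT) = sqrt(18.9656) = 4.3550
SS = 1.645 * 43.6473 * 4.3550 = 312.6847

312.6847 units


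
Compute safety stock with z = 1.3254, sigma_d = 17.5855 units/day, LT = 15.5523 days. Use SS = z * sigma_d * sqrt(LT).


sqrt(LT) = sqrt(15.5523) = 3.9436
SS = 1.3254 * 17.5855 * 3.9436 = 91.9177

91.9177 units


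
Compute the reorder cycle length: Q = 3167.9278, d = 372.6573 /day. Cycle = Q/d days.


Cycle = 3167.9278 / 372.6573 = 8.5009

8.5009 days


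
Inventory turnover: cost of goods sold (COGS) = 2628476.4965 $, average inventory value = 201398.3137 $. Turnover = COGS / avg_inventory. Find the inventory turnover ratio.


Turnover = 2628476.4965 / 201398.3137 = 13.0511

13.0511


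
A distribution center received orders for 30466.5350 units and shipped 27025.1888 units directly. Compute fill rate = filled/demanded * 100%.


FR = 27025.1888 / 30466.5350 * 100 = 88.7045

88.7045%


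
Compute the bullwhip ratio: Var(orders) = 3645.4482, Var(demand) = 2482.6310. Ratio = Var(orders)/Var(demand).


BW = 3645.4482 / 2482.6310 = 1.4684

1.4684


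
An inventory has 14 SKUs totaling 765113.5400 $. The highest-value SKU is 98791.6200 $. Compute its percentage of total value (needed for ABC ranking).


Top item = 98791.6200
Total = 765113.5400
Percentage = 98791.6200 / 765113.5400 * 100 = 12.9120

12.9120%


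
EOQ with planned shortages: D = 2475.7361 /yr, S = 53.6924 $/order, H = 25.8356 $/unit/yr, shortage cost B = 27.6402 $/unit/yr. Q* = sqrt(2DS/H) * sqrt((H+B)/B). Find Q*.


sqrt(2DS/H) = 101.4412
sqrt((H+B)/B) = 1.3909
Q* = 101.4412 * 1.3909 = 141.0985

141.0985 units


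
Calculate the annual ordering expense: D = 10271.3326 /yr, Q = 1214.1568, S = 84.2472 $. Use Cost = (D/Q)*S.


Number of orders = D/Q = 8.4596
Cost = 8.4596 * 84.2472 = 712.7012

712.7012 $/yr


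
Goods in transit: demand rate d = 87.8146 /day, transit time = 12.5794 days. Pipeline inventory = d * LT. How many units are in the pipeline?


Pipeline = 87.8146 * 12.5794 = 1104.6550

1104.6550 units


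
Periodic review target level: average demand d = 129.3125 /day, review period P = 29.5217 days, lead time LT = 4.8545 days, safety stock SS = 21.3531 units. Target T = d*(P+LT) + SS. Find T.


P + LT = 34.3762
d*(P+LT) = 129.3125 * 34.3762 = 4445.2724
T = 4445.2724 + 21.3531 = 4466.6255

4466.6255 units


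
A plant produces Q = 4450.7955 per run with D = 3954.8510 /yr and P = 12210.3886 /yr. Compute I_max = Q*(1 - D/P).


D/P = 0.3239
1 - D/P = 0.6761
I_max = 4450.7955 * 0.6761 = 3009.2171

3009.2171 units


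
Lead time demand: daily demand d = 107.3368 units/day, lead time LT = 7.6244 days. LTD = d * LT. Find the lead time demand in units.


LTD = 107.3368 * 7.6244 = 818.3787

818.3787 units


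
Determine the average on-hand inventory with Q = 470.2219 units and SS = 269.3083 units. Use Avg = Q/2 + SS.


Q/2 = 235.1110
Avg = 235.1110 + 269.3083 = 504.4192

504.4192 units


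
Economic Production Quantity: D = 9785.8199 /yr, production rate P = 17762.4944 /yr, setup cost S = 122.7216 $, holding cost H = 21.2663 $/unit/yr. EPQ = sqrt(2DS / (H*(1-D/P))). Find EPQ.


1 - D/P = 1 - 0.5509 = 0.4491
H*(1-D/P) = 9.5501
2DS = 2401862.9509
EPQ = sqrt(251500.2208) = 501.4980

501.4980 units


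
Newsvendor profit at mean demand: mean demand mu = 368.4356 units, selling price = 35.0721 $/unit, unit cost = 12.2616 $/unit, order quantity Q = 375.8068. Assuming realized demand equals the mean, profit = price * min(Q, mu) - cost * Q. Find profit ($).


Sales at mu = min(375.8068, 368.4356) = 368.4356
Revenue = 35.0721 * 368.4356 = 12921.8102
Total cost = 12.2616 * 375.8068 = 4607.9927
Profit = 12921.8102 - 4607.9927 = 8313.8175

8313.8175 $


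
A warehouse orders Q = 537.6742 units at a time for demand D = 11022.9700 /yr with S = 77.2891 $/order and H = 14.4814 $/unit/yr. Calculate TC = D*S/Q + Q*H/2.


Ordering cost = D*S/Q = 1584.5198
Holding cost = Q*H/2 = 3893.1376
TC = 1584.5198 + 3893.1376 = 5477.6574

5477.6574 $/yr


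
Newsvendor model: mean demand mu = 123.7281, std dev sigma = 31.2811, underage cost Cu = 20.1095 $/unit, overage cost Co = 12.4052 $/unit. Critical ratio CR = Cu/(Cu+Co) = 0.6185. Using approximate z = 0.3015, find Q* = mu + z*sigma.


CR = Cu/(Cu+Co) = 20.1095/(20.1095+12.4052) = 0.6185
z = 0.3015
Q* = 123.7281 + 0.3015 * 31.2811 = 133.1594

133.1594 units


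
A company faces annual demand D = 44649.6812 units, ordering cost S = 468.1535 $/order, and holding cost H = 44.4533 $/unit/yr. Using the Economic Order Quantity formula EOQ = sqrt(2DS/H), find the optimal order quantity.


2*D*S = 2 * 44649.6812 * 468.1535 = 41805809.0553
2*D*S/H = 940443.3204
EOQ = sqrt(940443.3204) = 969.7646

969.7646 units


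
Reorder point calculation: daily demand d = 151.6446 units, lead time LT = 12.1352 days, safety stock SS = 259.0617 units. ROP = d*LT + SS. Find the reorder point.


d*LT = 151.6446 * 12.1352 = 1840.2375
ROP = 1840.2375 + 259.0617 = 2099.2992

2099.2992 units


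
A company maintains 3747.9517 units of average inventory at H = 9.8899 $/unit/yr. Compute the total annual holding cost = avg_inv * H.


Cost = 3747.9517 * 9.8899 = 37066.8675

37066.8675 $/yr


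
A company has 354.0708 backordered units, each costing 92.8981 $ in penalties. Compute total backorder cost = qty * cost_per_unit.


Total = 354.0708 * 92.8981 = 32892.5046

32892.5046 $


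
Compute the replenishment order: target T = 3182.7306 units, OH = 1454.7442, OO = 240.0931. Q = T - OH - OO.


Inventory position = OH + OO = 1454.7442 + 240.0931 = 1694.8373
Q = 3182.7306 - 1694.8373 = 1487.8933

1487.8933 units


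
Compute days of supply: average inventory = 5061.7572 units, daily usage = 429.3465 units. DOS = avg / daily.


DOS = 5061.7572 / 429.3465 = 11.7894

11.7894 days


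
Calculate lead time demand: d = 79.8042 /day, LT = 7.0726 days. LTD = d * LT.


LTD = 79.8042 * 7.0726 = 564.4232

564.4232 units


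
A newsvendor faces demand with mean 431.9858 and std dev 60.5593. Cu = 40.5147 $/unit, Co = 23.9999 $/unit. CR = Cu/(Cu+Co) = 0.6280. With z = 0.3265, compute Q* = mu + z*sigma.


CR = Cu/(Cu+Co) = 40.5147/(40.5147+23.9999) = 0.6280
z = 0.3265
Q* = 431.9858 + 0.3265 * 60.5593 = 451.7584

451.7584 units


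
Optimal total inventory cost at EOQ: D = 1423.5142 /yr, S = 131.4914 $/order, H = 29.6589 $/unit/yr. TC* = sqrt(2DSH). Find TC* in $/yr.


2*D*S*H = 11103098.3939
TC* = sqrt(11103098.3939) = 3332.1312

3332.1312 $/yr


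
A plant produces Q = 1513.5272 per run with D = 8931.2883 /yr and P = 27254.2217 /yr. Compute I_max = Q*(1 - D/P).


D/P = 0.3277
1 - D/P = 0.6723
I_max = 1513.5272 * 0.6723 = 1017.5399

1017.5399 units


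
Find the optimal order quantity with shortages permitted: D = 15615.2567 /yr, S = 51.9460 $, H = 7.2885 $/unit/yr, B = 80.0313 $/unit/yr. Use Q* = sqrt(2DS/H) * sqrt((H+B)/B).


sqrt(2DS/H) = 471.7876
sqrt((H+B)/B) = 1.0445
Q* = 471.7876 * 1.0445 = 492.8026

492.8026 units


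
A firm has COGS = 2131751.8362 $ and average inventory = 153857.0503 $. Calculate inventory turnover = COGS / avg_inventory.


Turnover = 2131751.8362 / 153857.0503 = 13.8554

13.8554


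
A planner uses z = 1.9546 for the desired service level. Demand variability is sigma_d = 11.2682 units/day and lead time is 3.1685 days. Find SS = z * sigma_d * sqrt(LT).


sqrt(LT) = sqrt(3.1685) = 1.7800
SS = 1.9546 * 11.2682 * 1.7800 = 39.2048

39.2048 units


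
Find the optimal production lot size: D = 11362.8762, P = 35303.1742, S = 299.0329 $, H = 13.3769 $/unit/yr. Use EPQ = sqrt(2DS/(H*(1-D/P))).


1 - D/P = 1 - 0.3219 = 0.6781
H*(1-D/P) = 9.0713
2DS = 6795747.6449
EPQ = sqrt(749145.1400) = 865.5317

865.5317 units


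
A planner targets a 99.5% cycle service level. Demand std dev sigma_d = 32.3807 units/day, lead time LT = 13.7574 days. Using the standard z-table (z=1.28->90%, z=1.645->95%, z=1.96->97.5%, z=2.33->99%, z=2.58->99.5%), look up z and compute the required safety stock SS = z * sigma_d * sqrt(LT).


From the table, SL = 99.5% corresponds to z = 2.58
sqrt(LT) = sqrt(13.7574) = 3.7091
SS = 2.58 * 32.3807 * 3.7091 = 309.8661

309.8661 units


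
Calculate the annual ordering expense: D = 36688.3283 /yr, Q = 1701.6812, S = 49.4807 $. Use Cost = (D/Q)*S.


Number of orders = D/Q = 21.5600
Cost = 21.5600 * 49.4807 = 1066.8063

1066.8063 $/yr


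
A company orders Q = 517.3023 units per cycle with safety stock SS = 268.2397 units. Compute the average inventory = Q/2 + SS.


Q/2 = 258.6511
Avg = 258.6511 + 268.2397 = 526.8909

526.8909 units


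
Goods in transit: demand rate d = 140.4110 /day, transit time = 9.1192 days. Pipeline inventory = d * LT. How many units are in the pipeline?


Pipeline = 140.4110 * 9.1192 = 1280.4360

1280.4360 units


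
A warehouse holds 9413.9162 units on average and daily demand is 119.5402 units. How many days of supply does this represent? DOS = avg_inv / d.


DOS = 9413.9162 / 119.5402 = 78.7510

78.7510 days


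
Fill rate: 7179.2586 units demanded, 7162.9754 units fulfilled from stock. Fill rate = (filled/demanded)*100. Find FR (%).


FR = 7162.9754 / 7179.2586 * 100 = 99.7732

99.7732%


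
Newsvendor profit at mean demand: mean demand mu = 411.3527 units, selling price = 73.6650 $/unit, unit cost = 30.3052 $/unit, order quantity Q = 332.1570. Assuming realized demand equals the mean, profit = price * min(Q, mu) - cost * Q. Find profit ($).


Sales at mu = min(332.1570, 411.3527) = 332.1570
Revenue = 73.6650 * 332.1570 = 24468.3454
Total cost = 30.3052 * 332.1570 = 10066.0843
Profit = 24468.3454 - 10066.0843 = 14402.2611

14402.2611 $


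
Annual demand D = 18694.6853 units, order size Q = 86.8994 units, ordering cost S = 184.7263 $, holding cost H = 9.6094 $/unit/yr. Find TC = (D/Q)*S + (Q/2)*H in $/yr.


Ordering cost = D*S/Q = 39740.2059
Holding cost = Q*H/2 = 417.5255
TC = 39740.2059 + 417.5255 = 40157.7314

40157.7314 $/yr


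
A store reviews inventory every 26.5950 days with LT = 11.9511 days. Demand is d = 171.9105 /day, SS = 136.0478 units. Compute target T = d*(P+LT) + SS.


P + LT = 38.5461
d*(P+LT) = 171.9105 * 38.5461 = 6626.4793
T = 6626.4793 + 136.0478 = 6762.5271

6762.5271 units


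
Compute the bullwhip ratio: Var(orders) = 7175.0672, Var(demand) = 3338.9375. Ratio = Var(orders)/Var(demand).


BW = 7175.0672 / 3338.9375 = 2.1489

2.1489


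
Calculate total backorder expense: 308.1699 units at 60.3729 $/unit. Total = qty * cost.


Total = 308.1699 * 60.3729 = 18605.1106

18605.1106 $


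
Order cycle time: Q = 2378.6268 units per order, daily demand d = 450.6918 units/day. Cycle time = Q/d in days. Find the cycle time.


Cycle = 2378.6268 / 450.6918 = 5.2777

5.2777 days


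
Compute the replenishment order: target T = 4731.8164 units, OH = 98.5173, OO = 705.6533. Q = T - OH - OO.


Inventory position = OH + OO = 98.5173 + 705.6533 = 804.1706
Q = 4731.8164 - 804.1706 = 3927.6458

3927.6458 units


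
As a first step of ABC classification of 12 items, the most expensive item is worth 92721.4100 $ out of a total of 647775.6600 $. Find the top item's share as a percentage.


Top item = 92721.4100
Total = 647775.6600
Percentage = 92721.4100 / 647775.6600 * 100 = 14.3138

14.3138%


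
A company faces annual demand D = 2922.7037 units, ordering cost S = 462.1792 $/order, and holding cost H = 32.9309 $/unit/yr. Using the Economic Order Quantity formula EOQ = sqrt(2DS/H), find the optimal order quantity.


2*D*S = 2 * 2922.7037 * 462.1792 = 2701625.7158
2*D*S/H = 82039.2311
EOQ = sqrt(82039.2311) = 286.4249

286.4249 units


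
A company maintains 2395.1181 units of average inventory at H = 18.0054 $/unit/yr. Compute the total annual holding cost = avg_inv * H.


Cost = 2395.1181 * 18.0054 = 43125.0594

43125.0594 $/yr


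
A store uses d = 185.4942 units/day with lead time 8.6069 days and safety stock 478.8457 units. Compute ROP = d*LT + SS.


d*LT = 185.4942 * 8.6069 = 1596.5300
ROP = 1596.5300 + 478.8457 = 2075.3757

2075.3757 units


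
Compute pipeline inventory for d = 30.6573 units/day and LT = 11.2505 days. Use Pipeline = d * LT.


Pipeline = 30.6573 * 11.2505 = 344.9100

344.9100 units


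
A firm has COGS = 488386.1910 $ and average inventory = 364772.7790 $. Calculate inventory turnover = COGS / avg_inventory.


Turnover = 488386.1910 / 364772.7790 = 1.3389

1.3389


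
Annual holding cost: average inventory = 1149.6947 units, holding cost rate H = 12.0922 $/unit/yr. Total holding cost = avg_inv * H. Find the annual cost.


Cost = 1149.6947 * 12.0922 = 13902.3383

13902.3383 $/yr


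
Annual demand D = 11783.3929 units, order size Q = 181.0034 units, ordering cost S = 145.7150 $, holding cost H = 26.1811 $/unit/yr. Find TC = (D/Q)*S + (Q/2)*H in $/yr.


Ordering cost = D*S/Q = 9486.1041
Holding cost = Q*H/2 = 2369.4341
TC = 9486.1041 + 2369.4341 = 11855.5382

11855.5382 $/yr


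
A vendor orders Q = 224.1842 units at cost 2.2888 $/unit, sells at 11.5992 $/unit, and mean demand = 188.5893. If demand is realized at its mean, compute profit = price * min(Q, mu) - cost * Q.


Sales at mu = min(224.1842, 188.5893) = 188.5893
Revenue = 11.5992 * 188.5893 = 2187.4850
Total cost = 2.2888 * 224.1842 = 513.1128
Profit = 2187.4850 - 513.1128 = 1674.3722

1674.3722 $


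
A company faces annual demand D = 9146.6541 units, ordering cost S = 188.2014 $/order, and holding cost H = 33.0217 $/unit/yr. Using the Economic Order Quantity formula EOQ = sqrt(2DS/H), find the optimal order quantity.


2*D*S = 2 * 9146.6541 * 188.2014 = 3442826.2139
2*D*S/H = 104259.5086
EOQ = sqrt(104259.5086) = 322.8924

322.8924 units


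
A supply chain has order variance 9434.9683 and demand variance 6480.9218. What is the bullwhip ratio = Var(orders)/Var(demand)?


BW = 9434.9683 / 6480.9218 = 1.4558

1.4558


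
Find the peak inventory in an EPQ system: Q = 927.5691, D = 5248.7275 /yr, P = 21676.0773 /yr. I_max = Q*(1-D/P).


D/P = 0.2421
1 - D/P = 0.7579
I_max = 927.5691 * 0.7579 = 702.9640

702.9640 units


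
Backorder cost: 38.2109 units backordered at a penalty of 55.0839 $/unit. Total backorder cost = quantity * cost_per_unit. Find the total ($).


Total = 38.2109 * 55.0839 = 2104.8054

2104.8054 $


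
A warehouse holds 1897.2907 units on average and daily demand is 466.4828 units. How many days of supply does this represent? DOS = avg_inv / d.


DOS = 1897.2907 / 466.4828 = 4.0672

4.0672 days


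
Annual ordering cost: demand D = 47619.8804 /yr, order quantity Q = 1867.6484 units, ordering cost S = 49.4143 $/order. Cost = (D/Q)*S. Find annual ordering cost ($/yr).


Number of orders = D/Q = 25.4972
Cost = 25.4972 * 49.4143 = 1259.9283

1259.9283 $/yr


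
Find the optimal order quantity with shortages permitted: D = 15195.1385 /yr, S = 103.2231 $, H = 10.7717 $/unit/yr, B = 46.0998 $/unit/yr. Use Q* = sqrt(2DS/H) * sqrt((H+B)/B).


sqrt(2DS/H) = 539.6518
sqrt((H+B)/B) = 1.1107
Q* = 539.6518 * 1.1107 = 599.3927

599.3927 units


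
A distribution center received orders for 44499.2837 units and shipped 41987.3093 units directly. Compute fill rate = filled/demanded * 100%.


FR = 41987.3093 / 44499.2837 * 100 = 94.3550

94.3550%


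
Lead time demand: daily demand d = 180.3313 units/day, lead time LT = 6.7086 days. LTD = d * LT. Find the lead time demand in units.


LTD = 180.3313 * 6.7086 = 1209.7706

1209.7706 units


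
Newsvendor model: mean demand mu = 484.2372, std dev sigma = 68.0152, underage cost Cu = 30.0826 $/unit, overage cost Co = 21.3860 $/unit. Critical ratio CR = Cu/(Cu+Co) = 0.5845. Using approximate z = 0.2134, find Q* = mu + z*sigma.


CR = Cu/(Cu+Co) = 30.0826/(30.0826+21.3860) = 0.5845
z = 0.2134
Q* = 484.2372 + 0.2134 * 68.0152 = 498.7516

498.7516 units


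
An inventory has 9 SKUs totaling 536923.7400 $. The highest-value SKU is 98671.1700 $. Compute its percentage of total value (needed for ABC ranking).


Top item = 98671.1700
Total = 536923.7400
Percentage = 98671.1700 / 536923.7400 * 100 = 18.3771

18.3771%


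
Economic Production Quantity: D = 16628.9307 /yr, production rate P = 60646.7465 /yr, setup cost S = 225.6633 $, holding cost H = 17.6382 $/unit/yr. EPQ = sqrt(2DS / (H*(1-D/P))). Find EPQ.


1 - D/P = 1 - 0.2742 = 0.7258
H*(1-D/P) = 12.8019
2DS = 7505078.7545
EPQ = sqrt(586246.1582) = 765.6671

765.6671 units
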